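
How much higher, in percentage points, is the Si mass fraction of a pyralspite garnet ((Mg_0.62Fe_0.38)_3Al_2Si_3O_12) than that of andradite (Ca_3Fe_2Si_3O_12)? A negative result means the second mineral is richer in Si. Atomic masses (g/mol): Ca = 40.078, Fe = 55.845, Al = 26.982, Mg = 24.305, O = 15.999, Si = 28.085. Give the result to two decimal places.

M((Mg_0.62Fe_0.38)_3Al_2Si_3O_12) = 439.078 g/mol, so wt% Si = 84.255/439.078 × 100 = 19.19%.
M(Ca_3Fe_2Si_3O_12) = 508.167 g/mol, so wt% Si = 84.255/508.167 × 100 = 16.58%.
19.19 − 16.58 = 2.61 pp.

2.61 percentage points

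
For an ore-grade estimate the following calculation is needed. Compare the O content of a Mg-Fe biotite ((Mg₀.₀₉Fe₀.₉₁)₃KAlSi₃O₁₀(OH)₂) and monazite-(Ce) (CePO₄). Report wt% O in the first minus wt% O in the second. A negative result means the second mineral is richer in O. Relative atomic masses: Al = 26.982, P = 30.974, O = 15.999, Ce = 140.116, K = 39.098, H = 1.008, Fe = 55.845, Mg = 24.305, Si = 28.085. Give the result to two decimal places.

O in (Mg₀.₀₉Fe₀.₉₁)₃KAlSi₃O₁₀(OH)₂: molar mass 503.358 g/mol; 12×15.999 = 191.988 g → 38.14 wt%.
O in CePO₄: molar mass 235.086 g/mol; 4×15.999 = 63.996 g → 27.22 wt%.
Difference = 38.14 − 27.22 = 10.92 percentage points.

10.92 percentage points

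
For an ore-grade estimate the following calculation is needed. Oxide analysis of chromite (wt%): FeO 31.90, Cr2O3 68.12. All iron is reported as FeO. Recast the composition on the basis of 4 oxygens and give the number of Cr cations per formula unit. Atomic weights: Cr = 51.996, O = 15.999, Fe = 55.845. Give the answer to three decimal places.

31.90 wt% FeO ÷ 71.844 g/mol = 0.44402 mol, giving 0.44402 Fe and 0.44402 O.
68.12 wt% Cr2O3 ÷ 151.989 g/mol = 0.44819 mol, giving 0.89638 Cr and 1.34457 O.
Oxygen sums to 1.78859; scaling by 4/1.78859 = 2.23640 puts the formula on 4 O.
Cr: 0.89638 × 2.23640 = 2.005 atoms per formula unit.

2.005 Cr apfu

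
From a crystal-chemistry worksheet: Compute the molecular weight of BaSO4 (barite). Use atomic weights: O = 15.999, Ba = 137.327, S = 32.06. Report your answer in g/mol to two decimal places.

M = 1×137.327 + 1×32.06 + 4×15.999

233.38 g/mol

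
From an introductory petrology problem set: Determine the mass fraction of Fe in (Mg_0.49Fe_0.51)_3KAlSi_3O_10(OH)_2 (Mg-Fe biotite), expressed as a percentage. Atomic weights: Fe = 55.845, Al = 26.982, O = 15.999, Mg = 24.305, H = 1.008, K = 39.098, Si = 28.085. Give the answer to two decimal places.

18.35 mass %

Formula mass = 1.47·24.305 + 1.53·55.845 + 1·39.098 + 1·26.982 + 3·28.085 + 12·15.999 + 2·1.008 = 465.510 g/mol, of which 85.443 g is Fe.
So Fe makes up 85.443/465.510 = 0.1835 of the mass, i.e. 18.35%.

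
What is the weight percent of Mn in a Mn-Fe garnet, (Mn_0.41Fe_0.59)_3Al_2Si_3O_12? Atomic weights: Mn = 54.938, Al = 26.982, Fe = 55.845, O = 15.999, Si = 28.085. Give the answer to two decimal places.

M((Mn_0.41Fe_0.59)_3Al_2Si_3O_12) = 496.626 g/mol.
Mn contributes 1.23 × 54.938 = 67.574 g per mole.
67.574/496.626 = 0.1361 → 13.61%.

13.61 weight percent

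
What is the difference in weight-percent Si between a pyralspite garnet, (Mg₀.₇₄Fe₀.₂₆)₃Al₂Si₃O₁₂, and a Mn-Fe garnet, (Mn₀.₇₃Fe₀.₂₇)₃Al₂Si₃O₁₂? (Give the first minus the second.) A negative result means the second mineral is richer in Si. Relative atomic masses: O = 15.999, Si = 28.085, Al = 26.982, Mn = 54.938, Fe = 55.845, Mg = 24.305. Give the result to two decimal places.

Si in (Mg₀.₇₄Fe₀.₂₆)₃Al₂Si₃O₁₂: molar mass 427.723 g/mol; 3×28.085 = 84.255 g → 19.70 wt%.
Si in (Mn₀.₇₃Fe₀.₂₇)₃Al₂Si₃O₁₂: molar mass 495.756 g/mol; 3×28.085 = 84.255 g → 17.00 wt%.
Difference = 19.70 − 17.00 = 2.70 percentage points.

2.70 percentage points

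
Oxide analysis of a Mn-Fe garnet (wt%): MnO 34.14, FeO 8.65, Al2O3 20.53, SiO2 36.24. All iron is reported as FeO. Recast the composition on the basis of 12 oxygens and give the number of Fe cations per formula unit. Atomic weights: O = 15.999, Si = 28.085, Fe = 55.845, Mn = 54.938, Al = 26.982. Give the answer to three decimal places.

0.599 Fe apfu

MnO (M=70.937): mol = 0.48127; Mn = 0.48127, O = 0.48127.
FeO (M=71.844): mol = 0.12040; Fe = 0.12040, O = 0.12040.
Al2O3 (M=101.961): mol = 0.20135; Al = 0.40270, O = 0.60405.
SiO2 (M=60.083): mol = 0.60317; Si = 0.60317, O = 1.20634.
ΣO = 2.41206; factor = 12/ΣO = 4.97500.
Fe apfu = 0.12040 × 4.97500 = 0.599.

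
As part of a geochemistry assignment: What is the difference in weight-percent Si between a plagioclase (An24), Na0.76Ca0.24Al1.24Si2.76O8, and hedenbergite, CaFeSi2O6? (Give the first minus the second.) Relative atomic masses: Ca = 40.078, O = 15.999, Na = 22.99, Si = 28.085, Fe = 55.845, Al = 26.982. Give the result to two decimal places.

6.49 percentage points

Si in Na0.76Ca0.24Al1.24Si2.76O8: molar mass 266.055 g/mol; 2.76×28.085 = 77.515 g → 29.13 wt%.
Si in CaFeSi2O6: molar mass 248.087 g/mol; 2×28.085 = 56.170 g → 22.64 wt%.
Difference = 29.13 − 22.64 = 6.49 percentage points.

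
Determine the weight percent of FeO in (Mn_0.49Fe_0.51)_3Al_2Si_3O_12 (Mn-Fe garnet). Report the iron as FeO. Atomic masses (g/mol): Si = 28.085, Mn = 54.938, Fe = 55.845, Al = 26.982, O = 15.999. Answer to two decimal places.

M((Mn_0.49Fe_0.51)_3Al_2Si_3O_12) = 496.409 g/mol; M(FeO) = 71.844 g/mol.
Moles FeO per formula unit = 1.53 Fe ÷ 1 = 1.5300.
FeO fraction = (1.5300 × 71.844) / 496.409 = 109.921/496.409 = 0.2214.

22.14 wt%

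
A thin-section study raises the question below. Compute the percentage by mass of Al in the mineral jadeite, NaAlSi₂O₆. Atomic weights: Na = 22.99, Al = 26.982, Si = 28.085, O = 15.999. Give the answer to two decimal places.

Molar mass of NaAlSi₂O₆: 1·22.99 + 1·26.982 + 2·28.085 + 6·15.999 = 202.136 g/mol.
Mass of Al per formula unit: 1 × 26.982 = 26.982 g.
Weight fraction Al = 26.982 / 202.136 = 0.1335.

13.35 wt%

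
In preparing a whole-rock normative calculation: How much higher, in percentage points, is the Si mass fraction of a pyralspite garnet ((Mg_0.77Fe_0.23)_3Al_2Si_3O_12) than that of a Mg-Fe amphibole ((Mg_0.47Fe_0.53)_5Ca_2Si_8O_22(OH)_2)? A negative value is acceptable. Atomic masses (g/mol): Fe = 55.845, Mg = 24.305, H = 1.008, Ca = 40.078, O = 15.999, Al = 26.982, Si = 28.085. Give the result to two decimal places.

-5.25 percentage points

M((Mg_0.77Fe_0.23)_3Al_2Si_3O_12) = 424.885 g/mol, so wt% Si = 84.255/424.885 × 100 = 19.83%.
M((Mg_0.47Fe_0.53)_5Ca_2Si_8O_22(OH)_2) = 895.934 g/mol, so wt% Si = 224.680/895.934 × 100 = 25.08%.
19.83 − 25.08 = -5.25 pp.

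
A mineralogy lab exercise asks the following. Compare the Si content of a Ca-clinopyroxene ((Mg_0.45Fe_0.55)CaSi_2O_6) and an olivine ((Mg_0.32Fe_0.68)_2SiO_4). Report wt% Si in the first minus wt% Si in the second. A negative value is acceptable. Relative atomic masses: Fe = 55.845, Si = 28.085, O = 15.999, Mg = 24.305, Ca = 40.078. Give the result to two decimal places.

8.72 percentage points

M((Mg_0.45Fe_0.55)CaSi_2O_6) = 233.894 g/mol, so wt% Si = 56.170/233.894 × 100 = 24.02%.
M((Mg_0.32Fe_0.68)_2SiO_4) = 183.585 g/mol, so wt% Si = 28.085/183.585 × 100 = 15.30%.
24.02 − 15.30 = 8.72 pp.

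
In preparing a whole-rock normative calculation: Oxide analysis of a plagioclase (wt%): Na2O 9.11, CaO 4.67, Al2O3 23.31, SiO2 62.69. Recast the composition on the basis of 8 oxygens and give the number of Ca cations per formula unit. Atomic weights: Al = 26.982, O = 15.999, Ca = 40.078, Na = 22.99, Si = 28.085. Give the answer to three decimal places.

0.222 Ca apfu

9.11 wt% Na2O ÷ 61.979 g/mol = 0.14699 mol, giving 0.29398 Na and 0.14699 O.
4.67 wt% CaO ÷ 56.077 g/mol = 0.08328 mol, giving 0.08328 Ca and 0.08328 O.
23.31 wt% Al2O3 ÷ 101.961 g/mol = 0.22862 mol, giving 0.45724 Al and 0.68586 O.
62.69 wt% SiO2 ÷ 60.083 g/mol = 1.04339 mol, giving 1.04339 Si and 2.08678 O.
Oxygen sums to 3.00291; scaling by 8/3.00291 = 2.66408 puts the formula on 8 O.
Ca: 0.08328 × 2.66408 = 0.222 atoms per formula unit.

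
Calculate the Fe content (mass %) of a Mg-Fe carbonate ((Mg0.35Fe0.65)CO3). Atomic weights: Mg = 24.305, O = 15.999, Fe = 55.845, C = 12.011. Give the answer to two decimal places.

Molar mass of (Mg0.35Fe0.65)CO3: 0.35·24.305 + 0.65·55.845 + 1·12.011 + 3·15.999 = 104.814 g/mol.
Mass of Fe per formula unit: 0.65 × 55.845 = 36.299 g.
Weight fraction Fe = 36.299 / 104.814 = 0.3463.

34.63 mass %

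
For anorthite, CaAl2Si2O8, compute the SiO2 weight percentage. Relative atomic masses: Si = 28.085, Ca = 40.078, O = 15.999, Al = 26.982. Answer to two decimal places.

43.19 wt%

Formula mass = 278.204 g/mol.
2 Si → 2.0000 mol SiO2 per formula unit; M(SiO2) = 60.083, so SiO2 mass = 120.166 g.
120.166/278.204 × 100 = 43.19 wt%.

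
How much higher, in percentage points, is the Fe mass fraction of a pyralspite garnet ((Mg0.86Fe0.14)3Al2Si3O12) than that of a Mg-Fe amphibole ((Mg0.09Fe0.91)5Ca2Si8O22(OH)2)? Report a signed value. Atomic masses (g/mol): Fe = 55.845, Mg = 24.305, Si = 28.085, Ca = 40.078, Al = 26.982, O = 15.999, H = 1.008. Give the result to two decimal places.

M((Mg0.86Fe0.14)3Al2Si3O12) = 416.369 g/mol, so wt% Fe = 23.455/416.369 × 100 = 5.63%.
M((Mg0.09Fe0.91)5Ca2Si8O22(OH)2) = 955.860 g/mol, so wt% Fe = 254.095/955.860 × 100 = 26.58%.
5.63 − 26.58 = -20.95 pp.

-20.95 percentage points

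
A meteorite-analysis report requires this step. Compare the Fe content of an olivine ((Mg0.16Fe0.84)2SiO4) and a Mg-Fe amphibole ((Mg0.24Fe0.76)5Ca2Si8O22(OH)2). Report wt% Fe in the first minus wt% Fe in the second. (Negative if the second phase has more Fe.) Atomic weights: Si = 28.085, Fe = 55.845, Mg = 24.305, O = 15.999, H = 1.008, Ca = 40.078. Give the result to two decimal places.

First mineral: 93.820 g Fe in 193.678 g formula = 48.44 wt% Fe.
Second mineral: 212.211 g Fe in 932.205 g formula = 22.76 wt% Fe.
48.44% − 22.76% gives a difference of 25.68 percentage points.

25.68 percentage points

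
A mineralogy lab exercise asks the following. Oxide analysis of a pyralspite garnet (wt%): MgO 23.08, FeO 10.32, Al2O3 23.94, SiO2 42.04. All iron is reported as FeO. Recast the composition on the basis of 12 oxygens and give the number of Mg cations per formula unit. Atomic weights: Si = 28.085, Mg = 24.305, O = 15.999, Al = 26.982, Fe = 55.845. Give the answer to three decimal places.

2.437 Mg apfu

MgO: 23.08/40.304 = 0.57265 mol → 0.57265 mol Mg, 0.57265 mol O.
FeO: 10.32/71.844 = 0.14364 mol → 0.14364 mol Fe, 0.14364 mol O.
Al2O3: 23.94/101.961 = 0.23480 mol → 0.46960 mol Al, 0.70440 mol O.
SiO2: 42.04/60.083 = 0.69970 mol → 0.69970 mol Si, 1.39940 mol O.
Total oxygen = 2.82009 mol. Normalization factor = 12/2.82009 = 4.25518.
Mg per 12 O = 0.57265 × 4.25518 = 2.437.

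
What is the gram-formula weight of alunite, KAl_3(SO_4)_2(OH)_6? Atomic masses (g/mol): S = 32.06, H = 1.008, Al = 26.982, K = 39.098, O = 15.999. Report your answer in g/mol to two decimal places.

414.20 g/mol

M = 1·39.098 + 3·26.982 + 2·32.06 + 14·15.999 + 6·1.008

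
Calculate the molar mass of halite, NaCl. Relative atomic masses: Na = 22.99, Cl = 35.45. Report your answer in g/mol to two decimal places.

58.44 g/mol

The formula mass is the sum 1·22.99 + 1·35.45.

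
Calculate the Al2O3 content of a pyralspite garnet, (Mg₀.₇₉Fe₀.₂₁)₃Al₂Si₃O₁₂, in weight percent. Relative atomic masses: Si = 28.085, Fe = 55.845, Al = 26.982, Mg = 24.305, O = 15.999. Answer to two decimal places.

24.10 wt%

Formula mass = 422.992 g/mol.
2 Al → 1.0000 mol Al2O3 per formula unit; M(Al2O3) = 101.961, so Al2O3 mass = 101.961 g.
101.961/422.992 × 100 = 24.10 wt%.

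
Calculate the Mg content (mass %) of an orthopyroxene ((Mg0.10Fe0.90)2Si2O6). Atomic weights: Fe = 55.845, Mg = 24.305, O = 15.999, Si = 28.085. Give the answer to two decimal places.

1.89 mass %

Molar mass of (Mg0.10Fe0.90)2Si2O6: 0.20·24.305 + 1.80·55.845 + 2·28.085 + 6·15.999 = 257.546 g/mol.
Mass of Mg per formula unit: 0.20 × 24.305 = 4.861 g.
Weight fraction Mg = 4.861 / 257.546 = 0.0189.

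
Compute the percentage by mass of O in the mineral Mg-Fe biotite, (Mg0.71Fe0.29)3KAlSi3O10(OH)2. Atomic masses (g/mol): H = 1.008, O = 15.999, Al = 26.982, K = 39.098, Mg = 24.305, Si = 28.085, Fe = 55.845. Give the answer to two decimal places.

M((Mg0.71Fe0.29)3KAlSi3O10(OH)2) = 444.694 g/mol.
O contributes 12 × 15.999 = 191.988 g per mole.
191.988/444.694 = 0.4317 → 43.17%.

43.17 weight percent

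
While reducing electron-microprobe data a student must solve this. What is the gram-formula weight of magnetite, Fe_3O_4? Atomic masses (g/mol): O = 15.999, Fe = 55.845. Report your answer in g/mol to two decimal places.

Fe: 3 × 55.845 = 167.5350
O: 4 × 15.999 = 63.9960
Summing the contributions gives the formula mass.

231.53 g/mol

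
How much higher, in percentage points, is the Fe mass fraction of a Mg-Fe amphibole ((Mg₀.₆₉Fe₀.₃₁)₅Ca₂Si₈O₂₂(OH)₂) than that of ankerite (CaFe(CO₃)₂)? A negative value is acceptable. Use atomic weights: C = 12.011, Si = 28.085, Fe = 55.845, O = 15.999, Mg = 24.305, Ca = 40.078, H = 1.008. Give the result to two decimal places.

Fe in (Mg₀.₆₉Fe₀.₃₁)₅Ca₂Si₈O₂₂(OH)₂: molar mass 861.240 g/mol; 1.55×55.845 = 86.560 g → 10.05 wt%.
Fe in CaFe(CO₃)₂: molar mass 215.939 g/mol; 1×55.845 = 55.845 g → 25.86 wt%.
Difference = 10.05 − 25.86 = -15.81 percentage points.

-15.81 percentage points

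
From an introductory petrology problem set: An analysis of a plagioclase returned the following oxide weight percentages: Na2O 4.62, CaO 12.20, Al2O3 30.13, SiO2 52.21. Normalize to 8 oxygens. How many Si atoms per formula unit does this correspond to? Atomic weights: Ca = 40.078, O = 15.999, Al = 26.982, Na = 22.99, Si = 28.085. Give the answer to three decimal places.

2.384 Si apfu

Na2O: 4.62/61.979 = 0.07454 mol → 0.14908 mol Na, 0.07454 mol O.
CaO: 12.20/56.077 = 0.21756 mol → 0.21756 mol Ca, 0.21756 mol O.
Al2O3: 30.13/101.961 = 0.29551 mol → 0.59102 mol Al, 0.88653 mol O.
SiO2: 52.21/60.083 = 0.86896 mol → 0.86896 mol Si, 1.73792 mol O.
Total oxygen = 2.91655 mol. Normalization factor = 8/2.91655 = 2.74297.
Si per 8 O = 0.86896 × 2.74297 = 2.384.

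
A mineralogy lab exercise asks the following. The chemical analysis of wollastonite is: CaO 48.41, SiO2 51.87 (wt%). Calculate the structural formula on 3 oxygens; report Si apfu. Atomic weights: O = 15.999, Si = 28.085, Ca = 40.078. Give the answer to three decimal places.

1.000 Si apfu

CaO (M=56.077): mol = 0.86328; Ca = 0.86328, O = 0.86328.
SiO2 (M=60.083): mol = 0.86331; Si = 0.86331, O = 1.72662.
ΣO = 2.58990; factor = 3/ΣO = 1.15835.
Si apfu = 0.86331 × 1.15835 = 1.000.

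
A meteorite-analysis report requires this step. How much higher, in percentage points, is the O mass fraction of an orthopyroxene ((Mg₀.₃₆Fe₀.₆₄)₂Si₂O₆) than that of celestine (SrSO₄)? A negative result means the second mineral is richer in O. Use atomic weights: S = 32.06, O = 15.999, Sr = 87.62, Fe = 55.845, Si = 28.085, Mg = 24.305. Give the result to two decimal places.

4.97 percentage points

First mineral: 95.994 g O in 241.145 g formula = 39.81 wt% O.
Second mineral: 63.996 g O in 183.676 g formula = 34.84 wt% O.
39.81% − 34.84% gives a difference of 4.97 percentage points.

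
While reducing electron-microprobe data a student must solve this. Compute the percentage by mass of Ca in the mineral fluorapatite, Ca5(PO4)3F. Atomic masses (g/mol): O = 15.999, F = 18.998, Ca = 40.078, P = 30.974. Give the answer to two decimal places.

Molar mass of Ca5(PO4)3F: 5×40.078 + 3×30.974 + 12×15.999 + 1×18.998 = 504.298 g/mol.
Mass of Ca per formula unit: 5 × 40.078 = 200.390 g.
Weight fraction Ca = 200.390 / 504.298 = 0.3974.

39.74 mass %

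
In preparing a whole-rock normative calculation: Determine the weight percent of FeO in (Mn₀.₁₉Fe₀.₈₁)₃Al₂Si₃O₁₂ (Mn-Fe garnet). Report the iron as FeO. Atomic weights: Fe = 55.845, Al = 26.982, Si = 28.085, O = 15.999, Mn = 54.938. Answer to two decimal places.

35.11 wt%

M((Mn₀.₁₉Fe₀.₈₁)₃Al₂Si₃O₁₂) = 497.225 g/mol; M(FeO) = 71.844 g/mol.
Moles FeO per formula unit = 2.43 Fe ÷ 1 = 2.4300.
FeO fraction = (2.4300 × 71.844) / 497.225 = 174.581/497.225 = 0.3511.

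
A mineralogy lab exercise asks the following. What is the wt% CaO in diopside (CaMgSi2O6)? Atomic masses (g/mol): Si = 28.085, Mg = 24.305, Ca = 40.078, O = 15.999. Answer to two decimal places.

25.90 wt%

Formula mass = 216.547 g/mol.
1 Ca → 1.0000 mol CaO per formula unit; M(CaO) = 56.077, so CaO mass = 56.077 g.
56.077/216.547 × 100 = 25.90 wt%.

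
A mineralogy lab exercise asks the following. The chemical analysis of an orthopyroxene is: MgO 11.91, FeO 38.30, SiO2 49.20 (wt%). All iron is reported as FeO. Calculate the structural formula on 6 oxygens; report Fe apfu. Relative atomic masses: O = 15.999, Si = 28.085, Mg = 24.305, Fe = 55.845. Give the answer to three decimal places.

1.297 Fe apfu

11.91 wt% MgO ÷ 40.304 g/mol = 0.29550 mol, giving 0.29550 Mg and 0.29550 O.
38.30 wt% FeO ÷ 71.844 g/mol = 0.53310 mol, giving 0.53310 Fe and 0.53310 O.
49.20 wt% SiO2 ÷ 60.083 g/mol = 0.81887 mol, giving 0.81887 Si and 1.63774 O.
Oxygen sums to 2.46634; scaling by 6/2.46634 = 2.43275 puts the formula on 6 O.
Fe: 0.53310 × 2.43275 = 1.297 atoms per formula unit.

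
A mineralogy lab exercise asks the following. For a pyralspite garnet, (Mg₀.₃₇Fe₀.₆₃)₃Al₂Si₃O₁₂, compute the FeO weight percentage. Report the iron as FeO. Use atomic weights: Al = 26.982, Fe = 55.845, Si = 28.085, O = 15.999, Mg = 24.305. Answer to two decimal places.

29.34 wt%

M((Mg₀.₃₇Fe₀.₆₃)₃Al₂Si₃O₁₂) = 462.733 g/mol; M(FeO) = 71.844 g/mol.
Moles FeO per formula unit = 1.89 Fe ÷ 1 = 1.8900.
FeO fraction = (1.8900 × 71.844) / 462.733 = 135.785/462.733 = 0.2934.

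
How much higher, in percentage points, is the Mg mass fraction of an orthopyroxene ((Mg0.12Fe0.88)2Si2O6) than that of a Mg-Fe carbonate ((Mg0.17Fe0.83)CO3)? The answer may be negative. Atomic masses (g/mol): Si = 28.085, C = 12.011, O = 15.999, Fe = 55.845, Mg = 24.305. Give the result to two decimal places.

-1.46 percentage points

M((Mg0.12Fe0.88)2Si2O6) = 256.284 g/mol, so wt% Mg = 5.833/256.284 × 100 = 2.28%.
M((Mg0.17Fe0.83)CO3) = 110.491 g/mol, so wt% Mg = 4.132/110.491 × 100 = 3.74%.
2.28 − 3.74 = -1.46 pp.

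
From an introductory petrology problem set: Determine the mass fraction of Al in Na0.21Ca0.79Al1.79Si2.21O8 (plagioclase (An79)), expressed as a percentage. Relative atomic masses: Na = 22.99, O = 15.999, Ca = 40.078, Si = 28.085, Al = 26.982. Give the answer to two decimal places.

17.57 wt%

Formula mass = 0.21×22.99 + 0.79×40.078 + 1.79×26.982 + 2.21×28.085 + 8×15.999 = 274.847 g/mol, of which 48.298 g is Al.
So Al makes up 48.298/274.847 = 0.1757 of the mass, i.e. 17.57%.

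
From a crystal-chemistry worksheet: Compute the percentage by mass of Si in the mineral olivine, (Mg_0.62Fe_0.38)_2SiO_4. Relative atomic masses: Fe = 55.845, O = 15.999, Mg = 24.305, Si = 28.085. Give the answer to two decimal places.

17.06 wt%

M((Mg_0.62Fe_0.38)_2SiO_4) = 164.661 g/mol.
Si contributes 1 × 28.085 = 28.085 g per mole.
28.085/164.661 = 0.1706 → 17.06%.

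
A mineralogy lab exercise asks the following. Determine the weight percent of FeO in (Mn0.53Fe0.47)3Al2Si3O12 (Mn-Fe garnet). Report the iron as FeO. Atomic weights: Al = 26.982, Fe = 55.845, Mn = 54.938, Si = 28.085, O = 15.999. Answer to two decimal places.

M((Mn0.53Fe0.47)3Al2Si3O12) = 496.300 g/mol; M(FeO) = 71.844 g/mol.
Moles FeO per formula unit = 1.41 Fe ÷ 1 = 1.4100.
FeO fraction = (1.4100 × 71.844) / 496.300 = 101.300/496.300 = 0.2041.

20.41 wt%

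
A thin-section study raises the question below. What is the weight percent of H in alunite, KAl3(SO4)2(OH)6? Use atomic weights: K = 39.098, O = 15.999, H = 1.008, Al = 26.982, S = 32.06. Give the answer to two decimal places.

M(KAl3(SO4)2(OH)6) = 414.198 g/mol.
H contributes 6 × 1.008 = 6.048 g per mole.
6.048/414.198 = 0.0146 → 1.46%.

1.46 mass %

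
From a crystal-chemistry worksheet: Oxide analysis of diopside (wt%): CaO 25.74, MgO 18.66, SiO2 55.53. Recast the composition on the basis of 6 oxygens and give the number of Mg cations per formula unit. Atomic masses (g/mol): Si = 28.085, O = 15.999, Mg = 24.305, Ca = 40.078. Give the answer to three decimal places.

25.74 wt% CaO ÷ 56.077 g/mol = 0.45901 mol, giving 0.45901 Ca and 0.45901 O.
18.66 wt% MgO ÷ 40.304 g/mol = 0.46298 mol, giving 0.46298 Mg and 0.46298 O.
55.53 wt% SiO2 ÷ 60.083 g/mol = 0.92422 mol, giving 0.92422 Si and 1.84844 O.
Oxygen sums to 2.77043; scaling by 6/2.77043 = 2.16573 puts the formula on 6 O.
Mg: 0.46298 × 2.16573 = 1.003 atoms per formula unit.

1.003 Mg apfu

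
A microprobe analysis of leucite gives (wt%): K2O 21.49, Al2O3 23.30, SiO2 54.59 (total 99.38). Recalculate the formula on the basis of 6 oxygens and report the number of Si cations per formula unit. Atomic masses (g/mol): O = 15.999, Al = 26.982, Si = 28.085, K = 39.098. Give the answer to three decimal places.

K2O: 21.49/94.195 = 0.22814 mol → 0.45628 mol K, 0.22814 mol O.
Al2O3: 23.30/101.961 = 0.22852 mol → 0.45704 mol Al, 0.68556 mol O.
SiO2: 54.59/60.083 = 0.90858 mol → 0.90858 mol Si, 1.81716 mol O.
Total oxygen = 2.73086 mol. Normalization factor = 6/2.73086 = 2.19711.
Si per 6 O = 0.90858 × 2.19711 = 1.996.

1.996 Si apfu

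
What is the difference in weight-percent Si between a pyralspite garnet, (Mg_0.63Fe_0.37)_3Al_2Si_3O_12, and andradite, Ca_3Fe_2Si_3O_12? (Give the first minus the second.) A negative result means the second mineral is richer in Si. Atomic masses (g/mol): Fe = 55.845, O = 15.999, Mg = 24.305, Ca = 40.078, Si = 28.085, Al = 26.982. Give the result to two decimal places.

M((Mg_0.63Fe_0.37)_3Al_2Si_3O_12) = 438.131 g/mol, so wt% Si = 84.255/438.131 × 100 = 19.23%.
M(Ca_3Fe_2Si_3O_12) = 508.167 g/mol, so wt% Si = 84.255/508.167 × 100 = 16.58%.
19.23 − 16.58 = 2.65 pp.

2.65 percentage points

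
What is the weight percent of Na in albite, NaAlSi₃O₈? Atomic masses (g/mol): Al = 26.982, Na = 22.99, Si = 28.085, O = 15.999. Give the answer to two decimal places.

8.77 wt%

M(NaAlSi₃O₈) = 262.219 g/mol.
Na contributes 1 × 22.99 = 22.990 g per mole.
22.990/262.219 = 0.0877 → 8.77%.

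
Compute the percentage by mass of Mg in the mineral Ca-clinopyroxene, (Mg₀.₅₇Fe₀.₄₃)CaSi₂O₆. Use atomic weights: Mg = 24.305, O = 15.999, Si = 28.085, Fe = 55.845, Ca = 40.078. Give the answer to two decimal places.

6.02 weight percent

Molar mass of (Mg₀.₅₇Fe₀.₄₃)CaSi₂O₆: 0.57×24.305 + 0.43×55.845 + 1×40.078 + 2×28.085 + 6×15.999 = 230.109 g/mol.
Mass of Mg per formula unit: 0.57 × 24.305 = 13.854 g.
Weight fraction Mg = 13.854 / 230.109 = 0.0602.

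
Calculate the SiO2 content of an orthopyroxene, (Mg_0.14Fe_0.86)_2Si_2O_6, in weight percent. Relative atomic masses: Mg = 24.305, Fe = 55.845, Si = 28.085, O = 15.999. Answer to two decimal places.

47.12 wt%

M((Mg_0.14Fe_0.86)_2Si_2O_6) = 255.023 g/mol; M(SiO2) = 60.083 g/mol.
Moles SiO2 per formula unit = 2 Si ÷ 1 = 2.0000.
SiO2 fraction = (2.0000 × 60.083) / 255.023 = 120.166/255.023 = 0.4712.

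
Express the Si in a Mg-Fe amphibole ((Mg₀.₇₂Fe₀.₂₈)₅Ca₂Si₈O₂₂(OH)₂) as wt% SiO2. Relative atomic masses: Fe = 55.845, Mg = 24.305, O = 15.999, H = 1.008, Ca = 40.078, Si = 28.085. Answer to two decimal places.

56.12 wt%

M((Mg₀.₇₂Fe₀.₂₈)₅Ca₂Si₈O₂₂(OH)₂) = 856.509 g/mol; M(SiO2) = 60.083 g/mol.
Moles SiO2 per formula unit = 8 Si ÷ 1 = 8.0000.
SiO2 fraction = (8.0000 × 60.083) / 856.509 = 480.664/856.509 = 0.5612.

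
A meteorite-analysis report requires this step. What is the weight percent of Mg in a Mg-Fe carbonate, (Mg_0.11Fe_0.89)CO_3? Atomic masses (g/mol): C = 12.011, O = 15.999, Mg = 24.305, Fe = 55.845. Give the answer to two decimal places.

Molar mass of (Mg_0.11Fe_0.89)CO_3: 0.11×24.305 + 0.89×55.845 + 1×12.011 + 3×15.999 = 112.384 g/mol.
Mass of Mg per formula unit: 0.11 × 24.305 = 2.674 g.
Weight fraction Mg = 2.674 / 112.384 = 0.0238.

2.38 mass %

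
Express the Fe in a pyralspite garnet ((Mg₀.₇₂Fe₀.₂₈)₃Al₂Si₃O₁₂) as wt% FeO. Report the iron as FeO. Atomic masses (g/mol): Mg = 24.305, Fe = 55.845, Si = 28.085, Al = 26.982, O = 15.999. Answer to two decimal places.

Molar mass of (Mg₀.₇₂Fe₀.₂₈)₃Al₂Si₃O₁₂ = 2.16*24.305 + 0.84*55.845 + 2*26.982 + 3*28.085 + 12*15.999 = 429.616 g/mol.
Each formula unit contains 0.84 Fe, equivalent to 0.84/1 = 0.8400 mol FeO.
M(FeO) = 1×55.845 + 1×15.999 = 71.844 g/mol.
Mass of FeO per formula unit = 0.8400 × 71.844 = 60.349 g.
FeO wt% = 60.349 / 429.616 × 100 = 14.05%.

14.05 wt%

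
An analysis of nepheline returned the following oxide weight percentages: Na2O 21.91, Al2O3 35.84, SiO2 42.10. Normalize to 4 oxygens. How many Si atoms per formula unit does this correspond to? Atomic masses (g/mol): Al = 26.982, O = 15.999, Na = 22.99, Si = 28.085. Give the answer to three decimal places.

0.998 Si apfu

Na2O: 21.91/61.979 = 0.35351 mol → 0.70702 mol Na, 0.35351 mol O.
Al2O3: 35.84/101.961 = 0.35151 mol → 0.70302 mol Al, 1.05453 mol O.
SiO2: 42.10/60.083 = 0.70070 mol → 0.70070 mol Si, 1.40140 mol O.
Total oxygen = 2.80944 mol. Normalization factor = 4/2.80944 = 1.42377.
Si per 4 O = 0.70070 × 1.42377 = 0.998.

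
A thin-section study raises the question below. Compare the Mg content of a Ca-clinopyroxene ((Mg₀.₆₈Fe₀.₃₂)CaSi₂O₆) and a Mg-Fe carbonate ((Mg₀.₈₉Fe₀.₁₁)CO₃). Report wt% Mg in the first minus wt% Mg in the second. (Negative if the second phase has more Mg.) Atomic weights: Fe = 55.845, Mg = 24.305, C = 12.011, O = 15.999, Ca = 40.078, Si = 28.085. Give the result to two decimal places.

Mg in (Mg₀.₆₈Fe₀.₃₂)CaSi₂O₆: molar mass 226.640 g/mol; 0.68×24.305 = 16.527 g → 7.29 wt%.
Mg in (Mg₀.₈₉Fe₀.₁₁)CO₃: molar mass 87.782 g/mol; 0.89×24.305 = 21.631 g → 24.64 wt%.
Difference = 7.29 − 24.64 = -17.35 percentage points.

-17.35 percentage points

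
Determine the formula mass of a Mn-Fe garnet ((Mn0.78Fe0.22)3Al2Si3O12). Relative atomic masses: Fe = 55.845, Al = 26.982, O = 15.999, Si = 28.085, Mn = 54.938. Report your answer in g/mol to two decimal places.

495.62 g/mol

The formula mass is the sum 2.34×54.938 + 0.66×55.845 + 2×26.982 + 3×28.085 + 12×15.999.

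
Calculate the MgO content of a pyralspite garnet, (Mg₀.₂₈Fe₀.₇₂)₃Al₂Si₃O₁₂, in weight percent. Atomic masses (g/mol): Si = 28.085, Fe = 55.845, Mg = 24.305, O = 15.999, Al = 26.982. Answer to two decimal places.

Formula mass = 471.248 g/mol.
0.84 Mg → 0.8400 mol MgO per formula unit; M(MgO) = 40.304, so MgO mass = 33.855 g.
33.855/471.248 × 100 = 7.18 wt%.

7.18 wt%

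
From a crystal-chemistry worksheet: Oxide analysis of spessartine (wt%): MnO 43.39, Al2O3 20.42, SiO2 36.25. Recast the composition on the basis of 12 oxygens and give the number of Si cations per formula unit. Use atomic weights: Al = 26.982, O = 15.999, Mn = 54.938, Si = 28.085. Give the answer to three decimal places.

MnO: 43.39/70.937 = 0.61167 mol → 0.61167 mol Mn, 0.61167 mol O.
Al2O3: 20.42/101.961 = 0.20027 mol → 0.40054 mol Al, 0.60081 mol O.
SiO2: 36.25/60.083 = 0.60333 mol → 0.60333 mol Si, 1.20666 mol O.
Total oxygen = 2.41914 mol. Normalization factor = 12/2.41914 = 4.96044.
Si per 12 O = 0.60333 × 4.96044 = 2.993.

2.993 Si apfu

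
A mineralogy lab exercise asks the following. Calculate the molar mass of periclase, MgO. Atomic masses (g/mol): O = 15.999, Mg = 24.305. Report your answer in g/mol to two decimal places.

40.30 g/mol

The formula mass is the sum 1*24.305 + 1*15.999.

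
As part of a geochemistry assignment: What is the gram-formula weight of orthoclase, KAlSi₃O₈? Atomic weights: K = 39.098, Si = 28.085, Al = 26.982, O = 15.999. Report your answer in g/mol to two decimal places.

M = 1×39.098 + 1×26.982 + 3×28.085 + 8×15.999

278.33 g/mol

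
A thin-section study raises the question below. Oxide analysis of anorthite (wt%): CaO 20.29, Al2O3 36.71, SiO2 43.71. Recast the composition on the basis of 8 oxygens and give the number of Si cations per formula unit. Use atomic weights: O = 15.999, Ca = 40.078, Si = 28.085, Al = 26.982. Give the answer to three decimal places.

CaO: 20.29/56.077 = 0.36182 mol → 0.36182 mol Ca, 0.36182 mol O.
Al2O3: 36.71/101.961 = 0.36004 mol → 0.72008 mol Al, 1.08012 mol O.
SiO2: 43.71/60.083 = 0.72749 mol → 0.72749 mol Si, 1.45498 mol O.
Total oxygen = 2.89692 mol. Normalization factor = 8/2.89692 = 2.76155.
Si per 8 O = 0.72749 × 2.76155 = 2.009.

2.009 Si apfu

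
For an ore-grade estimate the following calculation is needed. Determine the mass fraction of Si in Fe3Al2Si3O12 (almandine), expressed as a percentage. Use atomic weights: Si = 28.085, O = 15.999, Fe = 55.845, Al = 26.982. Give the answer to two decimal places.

Formula mass = 3·55.845 + 2·26.982 + 3·28.085 + 12·15.999 = 497.742 g/mol, of which 84.255 g is Si.
So Si makes up 84.255/497.742 = 0.1693 of the mass, i.e. 16.93%.

16.93 wt%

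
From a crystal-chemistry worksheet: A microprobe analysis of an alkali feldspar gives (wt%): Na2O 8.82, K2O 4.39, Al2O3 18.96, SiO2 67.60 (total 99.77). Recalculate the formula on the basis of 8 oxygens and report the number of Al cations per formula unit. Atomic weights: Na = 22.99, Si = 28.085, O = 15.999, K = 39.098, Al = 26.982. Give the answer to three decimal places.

Na2O: 8.82/61.979 = 0.14231 mol → 0.28462 mol Na, 0.14231 mol O.
K2O: 4.39/94.195 = 0.04661 mol → 0.09322 mol K, 0.04661 mol O.
Al2O3: 18.96/101.961 = 0.18595 mol → 0.37190 mol Al, 0.55785 mol O.
SiO2: 67.60/60.083 = 1.12511 mol → 1.12511 mol Si, 2.25022 mol O.
Total oxygen = 2.99699 mol. Normalization factor = 8/2.99699 = 2.66934.
Al per 8 O = 0.37190 × 2.66934 = 0.993.

0.993 Al apfu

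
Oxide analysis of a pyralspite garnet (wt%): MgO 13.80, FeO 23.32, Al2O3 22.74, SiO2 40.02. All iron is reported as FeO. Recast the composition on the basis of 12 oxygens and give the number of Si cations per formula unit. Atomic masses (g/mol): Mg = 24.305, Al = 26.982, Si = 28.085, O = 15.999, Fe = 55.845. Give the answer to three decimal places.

2.996 Si apfu

MgO: 13.80/40.304 = 0.34240 mol → 0.34240 mol Mg, 0.34240 mol O.
FeO: 23.32/71.844 = 0.32459 mol → 0.32459 mol Fe, 0.32459 mol O.
Al2O3: 22.74/101.961 = 0.22303 mol → 0.44606 mol Al, 0.66909 mol O.
SiO2: 40.02/60.083 = 0.66608 mol → 0.66608 mol Si, 1.33216 mol O.
Total oxygen = 2.66824 mol. Normalization factor = 12/2.66824 = 4.49735.
Si per 12 O = 0.66608 × 4.49735 = 2.996.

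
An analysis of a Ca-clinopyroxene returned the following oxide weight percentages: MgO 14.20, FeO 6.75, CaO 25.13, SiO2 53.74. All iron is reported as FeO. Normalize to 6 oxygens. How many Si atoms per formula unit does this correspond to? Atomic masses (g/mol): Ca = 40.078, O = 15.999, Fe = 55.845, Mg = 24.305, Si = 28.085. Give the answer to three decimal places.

2.000 Si apfu

MgO (M=40.304): mol = 0.35232; Mg = 0.35232, O = 0.35232.
FeO (M=71.844): mol = 0.09395; Fe = 0.09395, O = 0.09395.
CaO (M=56.077): mol = 0.44813; Ca = 0.44813, O = 0.44813.
SiO2 (M=60.083): mol = 0.89443; Si = 0.89443, O = 1.78886.
ΣO = 2.68326; factor = 6/ΣO = 2.23609.
Si apfu = 0.89443 × 2.23609 = 2.000.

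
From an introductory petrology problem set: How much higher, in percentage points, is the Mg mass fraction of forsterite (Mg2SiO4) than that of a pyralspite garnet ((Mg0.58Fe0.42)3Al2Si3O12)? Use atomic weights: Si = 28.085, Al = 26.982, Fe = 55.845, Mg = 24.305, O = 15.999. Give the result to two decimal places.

M(Mg2SiO4) = 140.691 g/mol, so wt% Mg = 48.610/140.691 × 100 = 34.55%.
M((Mg0.58Fe0.42)3Al2Si3O12) = 442.862 g/mol, so wt% Mg = 42.291/442.862 × 100 = 9.55%.
34.55 − 9.55 = 25.00 pp.

25.00 percentage points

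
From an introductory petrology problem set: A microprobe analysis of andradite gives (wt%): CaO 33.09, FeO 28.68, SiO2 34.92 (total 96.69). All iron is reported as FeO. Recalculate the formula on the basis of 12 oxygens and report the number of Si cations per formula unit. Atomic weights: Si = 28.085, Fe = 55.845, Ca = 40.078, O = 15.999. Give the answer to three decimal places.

3.241 Si apfu

CaO (M=56.077): mol = 0.59008; Ca = 0.59008, O = 0.59008.
FeO (M=71.844): mol = 0.39920; Fe = 0.39920, O = 0.39920.
SiO2 (M=60.083): mol = 0.58120; Si = 0.58120, O = 1.16240.
ΣO = 2.15168; factor = 12/ΣO = 5.57704.
Si apfu = 0.58120 × 5.57704 = 3.241.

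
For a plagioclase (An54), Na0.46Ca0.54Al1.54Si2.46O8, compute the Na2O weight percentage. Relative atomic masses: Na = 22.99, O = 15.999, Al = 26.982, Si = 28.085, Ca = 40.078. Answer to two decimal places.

5.26 wt%

Formula mass = 270.851 g/mol.
0.46 Na → 0.2300 mol Na2O per formula unit; M(Na2O) = 61.979, so Na2O mass = 14.255 g.
14.255/270.851 × 100 = 5.26 wt%.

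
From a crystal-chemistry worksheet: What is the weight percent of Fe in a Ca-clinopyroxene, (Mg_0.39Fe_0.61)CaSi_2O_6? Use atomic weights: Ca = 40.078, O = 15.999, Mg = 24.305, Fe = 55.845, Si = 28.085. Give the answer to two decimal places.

Molar mass of (Mg_0.39Fe_0.61)CaSi_2O_6: 0.39*24.305 + 0.61*55.845 + 1*40.078 + 2*28.085 + 6*15.999 = 235.786 g/mol.
Mass of Fe per formula unit: 0.61 × 55.845 = 34.065 g.
Weight fraction Fe = 34.065 / 235.786 = 0.1445.

14.45 wt%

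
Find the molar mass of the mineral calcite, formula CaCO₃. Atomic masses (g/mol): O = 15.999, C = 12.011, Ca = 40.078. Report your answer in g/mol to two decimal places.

The formula mass is the sum 1·40.078 + 1·12.011 + 3·15.999.

100.09 g/mol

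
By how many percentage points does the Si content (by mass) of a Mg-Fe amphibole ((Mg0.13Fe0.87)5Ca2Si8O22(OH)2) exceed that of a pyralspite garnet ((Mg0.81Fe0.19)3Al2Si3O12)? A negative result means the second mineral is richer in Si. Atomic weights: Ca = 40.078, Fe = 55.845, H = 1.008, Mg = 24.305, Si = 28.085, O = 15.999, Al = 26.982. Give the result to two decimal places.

3.65 percentage points

First mineral: 224.680 g Si in 949.552 g formula = 23.66 wt% Si.
Second mineral: 84.255 g Si in 421.100 g formula = 20.01 wt% Si.
23.66% − 20.01% gives a difference of 3.65 percentage points.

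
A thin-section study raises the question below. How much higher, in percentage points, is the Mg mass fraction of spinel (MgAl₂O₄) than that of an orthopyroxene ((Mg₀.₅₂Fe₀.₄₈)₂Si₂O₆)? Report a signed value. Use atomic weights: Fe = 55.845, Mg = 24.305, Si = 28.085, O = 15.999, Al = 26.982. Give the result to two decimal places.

6.14 percentage points

Mg in MgAl₂O₄: molar mass 142.265 g/mol; 1×24.305 = 24.305 g → 17.08 wt%.
Mg in (Mg₀.₅₂Fe₀.₄₈)₂Si₂O₆: molar mass 231.052 g/mol; 1.04×24.305 = 25.277 g → 10.94 wt%.
Difference = 17.08 − 10.94 = 6.14 percentage points.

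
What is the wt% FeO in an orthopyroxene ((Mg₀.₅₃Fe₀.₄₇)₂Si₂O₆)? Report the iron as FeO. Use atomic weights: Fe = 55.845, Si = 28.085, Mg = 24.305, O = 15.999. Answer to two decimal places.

29.31 wt%

M((Mg₀.₅₃Fe₀.₄₇)₂Si₂O₆) = 230.422 g/mol; M(FeO) = 71.844 g/mol.
Moles FeO per formula unit = 0.94 Fe ÷ 1 = 0.9400.
FeO fraction = (0.9400 × 71.844) / 230.422 = 67.533/230.422 = 0.2931.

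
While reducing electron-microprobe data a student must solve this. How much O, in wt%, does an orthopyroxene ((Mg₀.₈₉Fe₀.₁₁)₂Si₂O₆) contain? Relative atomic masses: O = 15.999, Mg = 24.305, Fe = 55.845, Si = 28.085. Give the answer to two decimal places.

46.21 wt%

Formula mass = 1.78·24.305 + 0.22·55.845 + 2·28.085 + 6·15.999 = 207.713 g/mol, of which 95.994 g is O.
So O makes up 95.994/207.713 = 0.4621 of the mass, i.e. 46.21%.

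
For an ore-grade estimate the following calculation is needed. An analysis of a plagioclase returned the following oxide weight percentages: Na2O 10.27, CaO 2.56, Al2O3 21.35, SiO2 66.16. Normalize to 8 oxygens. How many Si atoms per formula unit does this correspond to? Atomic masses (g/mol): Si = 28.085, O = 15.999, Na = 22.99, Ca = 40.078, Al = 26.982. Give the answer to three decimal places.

Na2O (M=61.979): mol = 0.16570; Na = 0.33140, O = 0.16570.
CaO (M=56.077): mol = 0.04565; Ca = 0.04565, O = 0.04565.
Al2O3 (M=101.961): mol = 0.20939; Al = 0.41878, O = 0.62817.
SiO2 (M=60.083): mol = 1.10114; Si = 1.10114, O = 2.20228.
ΣO = 3.04180; factor = 8/ΣO = 2.63002.
Si apfu = 1.10114 × 2.63002 = 2.896.

2.896 Si apfu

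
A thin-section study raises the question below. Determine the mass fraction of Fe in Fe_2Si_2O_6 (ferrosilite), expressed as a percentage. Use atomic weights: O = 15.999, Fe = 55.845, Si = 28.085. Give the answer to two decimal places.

42.33 wt%

M(Fe_2Si_2O_6) = 263.854 g/mol.
Fe contributes 2 × 55.845 = 111.690 g per mole.
111.690/263.854 = 0.4233 → 42.33%.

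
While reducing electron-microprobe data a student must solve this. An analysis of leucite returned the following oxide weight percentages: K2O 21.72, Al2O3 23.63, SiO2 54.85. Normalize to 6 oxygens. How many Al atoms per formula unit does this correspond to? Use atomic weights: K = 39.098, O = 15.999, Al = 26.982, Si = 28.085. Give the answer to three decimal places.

K2O (M=94.195): mol = 0.23059; K = 0.46118, O = 0.23059.
Al2O3 (M=101.961): mol = 0.23176; Al = 0.46352, O = 0.69528.
SiO2 (M=60.083): mol = 0.91290; Si = 0.91290, O = 1.82580.
ΣO = 2.75167; factor = 6/ΣO = 2.18049.
Al apfu = 0.46352 × 2.18049 = 1.011.

1.011 Al apfu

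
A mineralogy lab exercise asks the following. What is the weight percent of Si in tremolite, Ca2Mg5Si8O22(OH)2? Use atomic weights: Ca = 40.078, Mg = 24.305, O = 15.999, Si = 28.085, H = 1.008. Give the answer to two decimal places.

M(Ca2Mg5Si8O22(OH)2) = 812.353 g/mol.
Si contributes 8 × 28.085 = 224.680 g per mole.
224.680/812.353 = 0.2766 → 27.66%.

27.66 weight percent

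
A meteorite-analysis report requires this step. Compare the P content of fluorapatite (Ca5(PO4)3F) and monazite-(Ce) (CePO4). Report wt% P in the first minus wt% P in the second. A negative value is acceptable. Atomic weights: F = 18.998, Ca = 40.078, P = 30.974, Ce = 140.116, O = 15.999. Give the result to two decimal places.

5.25 percentage points

P in Ca5(PO4)3F: molar mass 504.298 g/mol; 3×30.974 = 92.922 g → 18.43 wt%.
P in CePO4: molar mass 235.086 g/mol; 1×30.974 = 30.974 g → 13.18 wt%.
Difference = 18.43 − 13.18 = 5.25 percentage points.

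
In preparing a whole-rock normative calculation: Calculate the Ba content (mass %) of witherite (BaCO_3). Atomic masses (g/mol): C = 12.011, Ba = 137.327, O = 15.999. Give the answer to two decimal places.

69.59 mass %

M(BaCO_3) = 197.335 g/mol.
Ba contributes 1 × 137.327 = 137.327 g per mole.
137.327/197.335 = 0.6959 → 69.59%.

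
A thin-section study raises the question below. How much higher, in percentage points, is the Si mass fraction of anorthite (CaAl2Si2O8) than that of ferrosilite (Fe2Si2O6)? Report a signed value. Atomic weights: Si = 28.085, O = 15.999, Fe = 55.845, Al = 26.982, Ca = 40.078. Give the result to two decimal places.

First mineral: 56.170 g Si in 278.204 g formula = 20.19 wt% Si.
Second mineral: 56.170 g Si in 263.854 g formula = 21.29 wt% Si.
20.19% − 21.29% gives a difference of -1.10 percentage points.

-1.10 percentage points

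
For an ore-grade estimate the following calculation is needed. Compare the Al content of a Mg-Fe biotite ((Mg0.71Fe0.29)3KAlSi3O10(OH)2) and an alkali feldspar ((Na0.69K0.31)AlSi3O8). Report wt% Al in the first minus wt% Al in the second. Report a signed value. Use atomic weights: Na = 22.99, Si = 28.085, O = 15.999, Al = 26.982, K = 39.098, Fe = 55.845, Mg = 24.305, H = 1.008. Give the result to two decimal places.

M((Mg0.71Fe0.29)3KAlSi3O10(OH)2) = 444.694 g/mol, so wt% Al = 26.982/444.694 × 100 = 6.07%.
M((Na0.69K0.31)AlSi3O8) = 267.212 g/mol, so wt% Al = 26.982/267.212 × 100 = 10.10%.
6.07 − 10.10 = -4.03 pp.

-4.03 percentage points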